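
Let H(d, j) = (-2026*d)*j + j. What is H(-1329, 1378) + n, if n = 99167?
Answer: 3710439957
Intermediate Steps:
H(d, j) = j - 2026*d*j (H(d, j) = -2026*d*j + j = j - 2026*d*j)
H(-1329, 1378) + n = 1378*(1 - 2026*(-1329)) + 99167 = 1378*(1 + 2692554) + 99167 = 1378*2692555 + 99167 = 3710340790 + 99167 = 3710439957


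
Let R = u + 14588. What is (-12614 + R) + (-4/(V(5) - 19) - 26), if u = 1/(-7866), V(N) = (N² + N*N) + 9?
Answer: 38305451/19665 ≈ 1947.9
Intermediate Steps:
V(N) = 9 + 2*N² (V(N) = (N² + N²) + 9 = 2*N² + 9 = 9 + 2*N²)
u = -1/7866 ≈ -0.00012713
R = 114749207/7866 (R = -1/7866 + 14588 = 114749207/7866 ≈ 14588.)
(-12614 + R) + (-4/(V(5) - 19) - 26) = (-12614 + 114749207/7866) + (-4/((9 + 2*5²) - 19) - 26) = 15527483/7866 + (-4/((9 + 2*25) - 19) - 26) = 15527483/7866 + (-4/((9 + 50) - 19) - 26) = 15527483/7866 + (-4/(59 - 19) - 26) = 15527483/7866 + (-4/40 - 26) = 15527483/7866 + ((1/40)*(-4) - 26) = 15527483/7866 + (-⅒ - 26) = 15527483/7866 - 261/10 = 38305451/19665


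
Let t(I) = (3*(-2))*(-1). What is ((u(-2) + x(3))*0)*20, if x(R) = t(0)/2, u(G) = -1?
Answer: 0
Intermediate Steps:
t(I) = 6 (t(I) = -6*(-1) = 6)
x(R) = 3 (x(R) = 6/2 = 6*(1/2) = 3)
((u(-2) + x(3))*0)*20 = ((-1 + 3)*0)*20 = (2*0)*20 = 0*20 = 0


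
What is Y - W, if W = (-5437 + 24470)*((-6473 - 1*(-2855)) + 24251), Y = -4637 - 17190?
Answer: -392729716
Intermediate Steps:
Y = -21827
W = 392707889 (W = 19033*((-6473 + 2855) + 24251) = 19033*(-3618 + 24251) = 19033*20633 = 392707889)
Y - W = -21827 - 1*392707889 = -21827 - 392707889 = -392729716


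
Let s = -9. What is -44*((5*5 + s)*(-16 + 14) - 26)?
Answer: 2552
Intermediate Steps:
-44*((5*5 + s)*(-16 + 14) - 26) = -44*((5*5 - 9)*(-16 + 14) - 26) = -44*((25 - 9)*(-2) - 26) = -44*(16*(-2) - 26) = -44*(-32 - 26) = -44*(-58) = 2552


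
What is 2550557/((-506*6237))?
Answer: -2550557/3155922 ≈ -0.80818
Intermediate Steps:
2550557/((-506*6237)) = 2550557/(-3155922) = 2550557*(-1/3155922) = -2550557/3155922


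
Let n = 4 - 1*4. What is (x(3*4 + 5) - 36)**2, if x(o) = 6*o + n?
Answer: 4356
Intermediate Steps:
n = 0 (n = 4 - 4 = 0)
x(o) = 6*o (x(o) = 6*o + 0 = 6*o)
(x(3*4 + 5) - 36)**2 = (6*(3*4 + 5) - 36)**2 = (6*(12 + 5) - 36)**2 = (6*17 - 36)**2 = (102 - 36)**2 = 66**2 = 4356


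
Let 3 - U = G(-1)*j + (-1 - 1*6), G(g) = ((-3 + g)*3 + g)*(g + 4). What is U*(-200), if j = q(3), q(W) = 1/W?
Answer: -4600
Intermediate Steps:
q(W) = 1/W
j = ⅓ (j = 1/3 = ⅓ ≈ 0.33333)
G(g) = (-9 + 4*g)*(4 + g) (G(g) = ((-9 + 3*g) + g)*(4 + g) = (-9 + 4*g)*(4 + g))
U = 23 (U = 3 - ((-36 + 4*(-1)² + 7*(-1))*(⅓) + (-1 - 1*6)) = 3 - ((-36 + 4*1 - 7)*(⅓) + (-1 - 6)) = 3 - ((-36 + 4 - 7)*(⅓) - 7) = 3 - (-39*⅓ - 7) = 3 - (-13 - 7) = 3 - 1*(-20) = 3 + 20 = 23)
U*(-200) = 23*(-200) = -4600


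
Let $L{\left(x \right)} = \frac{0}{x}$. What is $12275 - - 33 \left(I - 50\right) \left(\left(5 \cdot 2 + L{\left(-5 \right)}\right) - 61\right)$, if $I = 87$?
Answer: $-49996$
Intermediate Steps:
$L{\left(x \right)} = 0$
$12275 - - 33 \left(I - 50\right) \left(\left(5 \cdot 2 + L{\left(-5 \right)}\right) - 61\right) = 12275 - - 33 \left(87 - 50\right) \left(\left(5 \cdot 2 + 0\right) - 61\right) = 12275 - - 33 \cdot 37 \left(\left(10 + 0\right) - 61\right) = 12275 - - 33 \cdot 37 \left(10 - 61\right) = 12275 - - 33 \cdot 37 \left(-51\right) = 12275 - \left(-33\right) \left(-1887\right) = 12275 - 62271 = -49996$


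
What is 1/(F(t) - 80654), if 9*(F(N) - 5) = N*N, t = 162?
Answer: -1/77733 ≈ -1.2865e-5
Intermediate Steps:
F(N) = 5 + N²/9 (F(N) = 5 + (N*N)/9 = 5 + N²/9)
1/(F(t) - 80654) = 1/((5 + (⅑)*162²) - 80654) = 1/((5 + (⅑)*26244) - 80654) = 1/((5 + 2916) - 80654) = 1/(2921 - 80654) = 1/(-77733) = -1/77733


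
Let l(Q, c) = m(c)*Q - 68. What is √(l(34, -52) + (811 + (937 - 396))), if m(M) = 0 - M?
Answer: 2*√763 ≈ 55.245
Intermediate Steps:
m(M) = -M
l(Q, c) = -68 - Q*c (l(Q, c) = (-c)*Q - 68 = -Q*c - 68 = -68 - Q*c)
√(l(34, -52) + (811 + (937 - 396))) = √((-68 - 1*34*(-52)) + (811 + (937 - 396))) = √((-68 + 1768) + (811 + 541)) = √(1700 + 1352) = √3052 = 2*√763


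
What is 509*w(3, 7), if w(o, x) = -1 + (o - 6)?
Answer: -2036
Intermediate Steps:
w(o, x) = -7 + o (w(o, x) = -1 + (-6 + o) = -7 + o)
509*w(3, 7) = 509*(-7 + 3) = 509*(-4) = -2036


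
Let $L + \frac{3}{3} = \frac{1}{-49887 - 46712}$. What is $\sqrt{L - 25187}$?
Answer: $\frac{i \sqrt{235038467080187}}{96599} \approx 158.71 i$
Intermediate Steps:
$L = - \frac{96600}{96599}$ ($L = -1 + \frac{1}{-49887 - 46712} = -1 + \frac{1}{-96599} = -1 - \frac{1}{96599} = - \frac{96600}{96599} \approx -1.0$)
$\sqrt{L - 25187} = \sqrt{- \frac{96600}{96599} - 25187} = \sqrt{- \frac{2433135613}{96599}} = \frac{i \sqrt{235038467080187}}{96599}$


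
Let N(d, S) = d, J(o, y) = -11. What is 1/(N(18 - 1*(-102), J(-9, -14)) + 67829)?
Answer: 1/67949 ≈ 1.4717e-5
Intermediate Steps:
1/(N(18 - 1*(-102), J(-9, -14)) + 67829) = 1/((18 - 1*(-102)) + 67829) = 1/((18 + 102) + 67829) = 1/(120 + 67829) = 1/67949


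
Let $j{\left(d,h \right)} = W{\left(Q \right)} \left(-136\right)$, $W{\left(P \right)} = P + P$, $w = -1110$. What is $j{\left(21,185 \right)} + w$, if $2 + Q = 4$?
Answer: $-1654$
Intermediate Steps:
$Q = 2$ ($Q = -2 + 4 = 2$)
$W{\left(P \right)} = 2 P$
$j{\left(d,h \right)} = -544$ ($j{\left(d,h \right)} = 2 \cdot 2 \left(-136\right) = 4 \left(-136\right) = -544$)
$j{\left(21,185 \right)} + w = -544 - 1110 = -1654$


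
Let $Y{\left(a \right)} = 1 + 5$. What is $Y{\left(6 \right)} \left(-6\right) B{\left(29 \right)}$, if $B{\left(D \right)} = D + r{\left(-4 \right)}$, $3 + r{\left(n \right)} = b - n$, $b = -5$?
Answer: $-900$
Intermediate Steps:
$r{\left(n \right)} = -8 - n$ ($r{\left(n \right)} = -3 - \left(5 + n\right) = -8 - n$)
$Y{\left(a \right)} = 6$
$B{\left(D \right)} = -4 + D$ ($B{\left(D \right)} = D - 4 = -4 + D$)
$Y{\left(6 \right)} \left(-6\right) B{\left(29 \right)} = 6 \left(-6\right) \left(-4 + 29\right) = \left(-36\right) 25 = -900$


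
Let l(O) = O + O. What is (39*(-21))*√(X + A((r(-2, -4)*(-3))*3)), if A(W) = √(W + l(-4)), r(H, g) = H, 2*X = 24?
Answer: -819*√(12 + √10) ≈ -3189.1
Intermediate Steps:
l(O) = 2*O
X = 12 (X = (½)*24 = 12)
A(W) = √(-8 + W) (A(W) = √(W + 2*(-4)) = √(W - 8) = √(-8 + W))
(39*(-21))*√(X + A((r(-2, -4)*(-3))*3)) = (39*(-21))*√(12 + √(-8 - 2*(-3)*3)) = -819*√(12 + √(-8 + 6*3)) = -819*√(12 + √(-8 + 18)) = -819*√(12 + √10)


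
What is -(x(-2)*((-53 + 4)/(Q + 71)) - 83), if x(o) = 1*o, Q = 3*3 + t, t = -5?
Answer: 6127/75 ≈ 81.693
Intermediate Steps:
Q = 4 (Q = 3*3 - 5 = 9 - 5 = 4)
x(o) = o
-(x(-2)*((-53 + 4)/(Q + 71)) - 83) = -(-2*(-53 + 4)/(4 + 71) - 83) = -(-(-98)/75 - 83) = -(-2*(-49/75) - 83) = -(98/75 - 83) = -1*(-6127/75) = 6127/75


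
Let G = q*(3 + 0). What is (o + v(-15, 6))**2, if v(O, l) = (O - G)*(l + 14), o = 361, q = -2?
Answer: 32761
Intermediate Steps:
G = -6 (G = -2*(3 + 0) = -2*3 = -6)
v(O, l) = (6 + O)*(14 + l) (v(O, l) = (O - 1*(-6))*(l + 14) = (O + 6)*(14 + l) = (6 + O)*(14 + l))
(o + v(-15, 6))**2 = (361 + (84 + 6*6 + 14*(-15) - 15*6))**2 = (361 + (84 + 36 - 210 - 90))**2 = (361 - 180)**2 = 181**2 = 32761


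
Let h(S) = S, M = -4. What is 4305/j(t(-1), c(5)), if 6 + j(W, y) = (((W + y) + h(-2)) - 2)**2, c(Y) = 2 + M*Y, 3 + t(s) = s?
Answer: 861/134 ≈ 6.4254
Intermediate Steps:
t(s) = -3 + s
c(Y) = 2 - 4*Y
j(W, y) = -6 + (-4 + W + y)**2 (j(W, y) = -6 + (((W + y) - 2) - 2)**2 = -6 + ((-2 + W + y) - 2)**2 = -6 + (-4 + W + y)**2)
4305/j(t(-1), c(5)) = 4305/(-6 + (-4 + (-3 - 1) + (2 - 4*5))**2) = 4305/(-6 + (-4 - 4 + (2 - 20))**2) = 4305/(-6 + (-4 - 4 - 18)**2) = 4305/(-6 + (-26)**2) = 4305/(-6 + 676) = 4305/670 = 4305*(1/670) = 861/134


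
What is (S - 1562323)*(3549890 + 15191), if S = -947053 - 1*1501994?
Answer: -14300858970970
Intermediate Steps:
S = -2449047 (S = -947053 - 1501994 = -2449047)
(S - 1562323)*(3549890 + 15191) = (-2449047 - 1562323)*(3549890 + 15191) = -4011370*3565081 = -14300858970970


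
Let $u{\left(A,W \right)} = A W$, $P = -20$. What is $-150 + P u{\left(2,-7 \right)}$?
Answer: $130$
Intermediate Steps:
$-150 + P u{\left(2,-7 \right)} = -150 - 20 \cdot 2 \left(-7\right) = -150 - -280 = -150 + 280 = 130$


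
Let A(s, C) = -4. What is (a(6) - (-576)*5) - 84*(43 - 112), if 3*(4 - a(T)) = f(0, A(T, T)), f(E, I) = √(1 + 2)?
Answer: 8680 - √3/3 ≈ 8679.4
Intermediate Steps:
f(E, I) = √3
a(T) = 4 - √3/3
(a(6) - (-576)*5) - 84*(43 - 112) = ((4 - √3/3) - (-576)*5) - 84*(43 - 112) = ((4 - √3/3) - 72*(-40)) - 84*(-69) = ((4 - √3/3) + 2880) + 5796 = (2884 - √3/3) + 5796 = 8680 - √3/3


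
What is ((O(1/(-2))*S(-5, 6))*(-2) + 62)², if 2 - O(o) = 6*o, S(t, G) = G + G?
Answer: 3364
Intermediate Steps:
S(t, G) = 2*G
O(o) = 2 - 6*o
((O(1/(-2))*S(-5, 6))*(-2) + 62)² = (((2 - 6/(-2))*(2*6))*(-2) + 62)² = (((2 - 6*(-½))*12)*(-2) + 62)² = (((2 + 3)*12)*(-2) + 62)² = ((5*12)*(-2) + 62)² = (60*(-2) + 62)² = (-120 + 62)² = (-58)² = 3364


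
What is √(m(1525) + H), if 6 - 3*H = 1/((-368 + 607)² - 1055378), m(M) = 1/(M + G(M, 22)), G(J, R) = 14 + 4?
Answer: 2*√10679966111399887965/4620931653 ≈ 1.4144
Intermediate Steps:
G(J, R) = 18
m(M) = 1/(18 + M) (m(M) = 1/(M + 18) = 1/(18 + M))
H = 5989543/2994771 (H = 2 - 1/(3*((-368 + 607)² - 1055378)) = 2 - 1/(3*(239² - 1055378)) = 2 - 1/(3*(57121 - 1055378)) = 2 - ⅓/(-998257) = 2 - ⅓*(-1/998257) = 2 + 1/2994771 = 5989543/2994771 ≈ 2.0000)
√(m(1525) + H) = √(1/(18 + 1525) + 5989543/2994771) = √(1/1543 + 5989543/2994771) = √(9244859620/4620931653) = 2*√10679966111399887965/4620931653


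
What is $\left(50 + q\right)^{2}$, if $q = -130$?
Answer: $6400$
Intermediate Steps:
$\left(50 + q\right)^{2} = \left(50 - 130\right)^{2} = \left(-80\right)^{2} = 6400$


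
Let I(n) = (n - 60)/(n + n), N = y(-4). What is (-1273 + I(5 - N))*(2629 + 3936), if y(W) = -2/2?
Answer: -16773575/2 ≈ -8.3868e+6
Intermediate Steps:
y(W) = -1 (y(W) = -2*½ = -1)
N = -1
I(n) = (-60 + n)/(2*n) (I(n) = (-60 + n)/((2*n)) = (-60 + n)*(1/(2*n)) = (-60 + n)/(2*n))
(-1273 + I(5 - N))*(2629 + 3936) = (-1273 + (-60 + (5 - 1*(-1)))/(2*(5 - 1*(-1))))*(2629 + 3936) = (-1273 + (-60 + (5 + 1))/(2*(5 + 1)))*6565 = (-1273 + (½)*(-60 + 6)/6)*6565 = (-1273 + (½)*(⅙)*(-54))*6565 = (-1273 - 9/2)*6565 = -2555/2*6565 = -16773575/2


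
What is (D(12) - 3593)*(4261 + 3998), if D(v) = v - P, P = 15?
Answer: -29699364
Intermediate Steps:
D(v) = -15 + v (D(v) = v - 1*15 = v - 15 = -15 + v)
(D(12) - 3593)*(4261 + 3998) = ((-15 + 12) - 3593)*(4261 + 3998) = (-3 - 3593)*8259 = -3596*8259 = -29699364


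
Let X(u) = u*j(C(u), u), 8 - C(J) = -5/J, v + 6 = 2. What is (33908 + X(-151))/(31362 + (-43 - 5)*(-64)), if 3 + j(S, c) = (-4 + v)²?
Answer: 24697/34434 ≈ 0.71723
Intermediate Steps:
v = -4 (v = -6 + 2 = -4)
C(J) = 8 + 5/J (C(J) = 8 - (-5)/J = 8 + 5/J)
j(S, c) = 61 (j(S, c) = -3 + (-4 - 4)² = -3 + (-8)² = -3 + 64 = 61)
X(u) = 61*u (X(u) = u*61 = 61*u)
(33908 + X(-151))/(31362 + (-43 - 5)*(-64)) = (33908 + 61*(-151))/(31362 + (-43 - 5)*(-64)) = (33908 - 9211)/(31362 - 48*(-64)) = 24697/(31362 + 3072) = 24697/34434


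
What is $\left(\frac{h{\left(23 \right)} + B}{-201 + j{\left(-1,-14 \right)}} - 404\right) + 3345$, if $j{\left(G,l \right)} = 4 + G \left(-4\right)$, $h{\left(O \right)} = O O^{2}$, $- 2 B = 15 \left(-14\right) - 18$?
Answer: $\frac{555332}{193} \approx 2877.4$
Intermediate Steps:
$B = 114$ ($B = - \frac{15 \left(-14\right) - 18}{2} = - \frac{-210 - 18}{2} = \left(- \frac{1}{2}\right) \left(-228\right) = 114$)
$h{\left(O \right)} = O^{3}$
$j{\left(G,l \right)} = 4 - 4 G$
$\left(\frac{h{\left(23 \right)} + B}{-201 + j{\left(-1,-14 \right)}} - 404\right) + 3345 = \left(\frac{23^{3} + 114}{-201 + \left(4 - -4\right)} - 404\right) + 3345 = \left(\frac{12167 + 114}{-201 + \left(4 + 4\right)} - 404\right) + 3345 = \left(\frac{12281}{-201 + 8} - 404\right) + 3345 = \left(\frac{12281}{-193} - 404\right) + 3345 = \left(12281 \left(- \frac{1}{193}\right) - 404\right) + 3345 = \left(- \frac{12281}{193} - 404\right) + 3345 = - \frac{90253}{193} + 3345 = \frac{555332}{193}$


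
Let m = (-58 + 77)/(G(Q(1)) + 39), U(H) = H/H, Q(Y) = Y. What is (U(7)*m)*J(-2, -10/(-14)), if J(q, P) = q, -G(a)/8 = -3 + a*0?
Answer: -38/63 ≈ -0.60317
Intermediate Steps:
G(a) = 24 (G(a) = -8*(-3 + a*0) = -8*(-3 + 0) = -8*(-3) = 24)
U(H) = 1
m = 19/63 (m = (-58 + 77)/(24 + 39) = 19/63 ≈ 0.30159)
(U(7)*m)*J(-2, -10/(-14)) = (1*(19/63))*(-2) = (19/63)*(-2) = -38/63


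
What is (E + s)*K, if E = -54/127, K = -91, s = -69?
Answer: 802347/127 ≈ 6317.7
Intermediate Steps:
E = -54/127 (E = -54*1/127 = -54/127 ≈ -0.42520)
(E + s)*K = (-54/127 - 69)*(-91) = -8817/127*(-91) = 802347/127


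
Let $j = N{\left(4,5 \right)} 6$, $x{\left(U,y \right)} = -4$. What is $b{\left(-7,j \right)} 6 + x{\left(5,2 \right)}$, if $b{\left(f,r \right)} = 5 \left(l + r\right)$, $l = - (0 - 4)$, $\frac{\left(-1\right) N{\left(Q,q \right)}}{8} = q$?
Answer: $-7084$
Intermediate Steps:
$N{\left(Q,q \right)} = - 8 q$
$l = 4$ ($l = \left(-1\right) \left(-4\right) = 4$)
$j = -240$ ($j = \left(-8\right) 5 \cdot 6 = \left(-40\right) 6 = -240$)
$b{\left(f,r \right)} = 20 + 5 r$ ($b{\left(f,r \right)} = 5 \left(4 + r\right) = 20 + 5 r$)
$b{\left(-7,j \right)} 6 + x{\left(5,2 \right)} = \left(20 + 5 \left(-240\right)\right) 6 - 4 = \left(20 - 1200\right) 6 - 4 = \left(-1180\right) 6 - 4 = -7080 - 4 = -7084$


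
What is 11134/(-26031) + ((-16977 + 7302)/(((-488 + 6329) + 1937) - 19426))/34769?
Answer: -4508899149883/10542276780672 ≈ -0.42770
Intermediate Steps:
11134/(-26031) + ((-16977 + 7302)/(((-488 + 6329) + 1937) - 19426))/34769 = 11134*(-1/26031) - 9675/((5841 + 1937) - 19426)*(1/34769) = -11134/26031 - 9675/(7778 - 19426)*(1/34769) = -11134/26031 - 9675/(-11648)*(1/34769) = -11134/26031 - 9675*(-1/11648)*(1/34769) = -11134/26031 + (9675/11648)*(1/34769) = -11134/26031 + 9675/404989312 = -4508899149883/10542276780672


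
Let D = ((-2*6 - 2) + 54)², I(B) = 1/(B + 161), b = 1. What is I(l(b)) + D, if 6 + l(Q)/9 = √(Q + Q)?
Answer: 18059307/11287 - 9*√2/11287 ≈ 1600.0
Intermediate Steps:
l(Q) = -54 + 9*√2*√Q (l(Q) = -54 + 9*√(Q + Q) = -54 + 9*√(2*Q) = -54 + 9*(√2*√Q) = -54 + 9*√2*√Q)
I(B) = 1/(161 + B)
D = 1600 (D = ((-12 - 2) + 54)² = (-14 + 54)² = 40² = 1600)
I(l(b)) + D = 1/(161 + (-54 + 9*√2*√1)) + 1600 = 1/(161 + (-54 + 9*√2*1)) + 1600 = 1/(161 + (-54 + 9*√2)) + 1600 = 1/(107 + 9*√2) + 1600 = 1600 + 1/(107 + 9*√2)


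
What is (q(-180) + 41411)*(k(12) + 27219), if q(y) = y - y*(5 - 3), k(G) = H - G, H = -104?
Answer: 1127240873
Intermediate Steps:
k(G) = -104 - G
q(y) = -y (q(y) = y - y*2 = y - 2*y = -y)
(q(-180) + 41411)*(k(12) + 27219) = (-1*(-180) + 41411)*((-104 - 1*12) + 27219) = (180 + 41411)*((-104 - 12) + 27219) = 41591*(-116 + 27219) = 41591*27103 = 1127240873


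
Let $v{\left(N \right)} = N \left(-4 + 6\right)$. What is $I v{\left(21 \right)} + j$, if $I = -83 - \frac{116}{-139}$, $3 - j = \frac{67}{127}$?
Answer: $- \frac{60875968}{17653} \approx -3448.5$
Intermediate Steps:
$j = \frac{314}{127}$ ($j = 3 - \frac{67}{127} = \frac{314}{127} \approx 2.4724$)
$v{\left(N \right)} = 2 N$ ($v{\left(N \right)} = N 2 = 2 N$)
$I = - \frac{11421}{139}$ ($I = -83 - - \frac{116}{139} = -83 + \frac{116}{139} = - \frac{11421}{139} \approx -82.166$)
$I v{\left(21 \right)} + j = - \frac{11421 \cdot 2 \cdot 21}{139} + \frac{314}{127} = \left(- \frac{11421}{139}\right) 42 + \frac{314}{127} = - \frac{479682}{139} + \frac{314}{127} = - \frac{60875968}{17653}$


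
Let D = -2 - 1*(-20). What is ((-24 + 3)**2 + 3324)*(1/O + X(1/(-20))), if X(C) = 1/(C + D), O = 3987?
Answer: 100524245/477111 ≈ 210.69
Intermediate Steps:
D = 18 (D = -2 + 20 = 18)
X(C) = 1/(18 + C) (X(C) = 1/(C + 18) = 1/(18 + C))
((-24 + 3)**2 + 3324)*(1/O + X(1/(-20))) = ((-24 + 3)**2 + 3324)*(1/3987 + 1/(18 + 1/(-20))) = ((-21)**2 + 3324)*(1/3987 + 1/(18 - 1/20)) = (441 + 3324)*(1/3987 + 1/(359/20)) = 3765*(1/3987 + 20/359) = 3765*(80099/1431333) = 100524245/477111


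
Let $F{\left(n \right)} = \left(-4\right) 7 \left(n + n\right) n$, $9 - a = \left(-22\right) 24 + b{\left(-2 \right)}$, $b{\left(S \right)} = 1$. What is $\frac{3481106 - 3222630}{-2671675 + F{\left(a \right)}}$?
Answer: $- \frac{258476}{18760251} \approx -0.013778$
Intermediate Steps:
$a = 536$ ($a = 9 - \left(\left(-22\right) 24 + 1\right) = 9 - \left(-528 + 1\right) = 9 - -527 = 9 + 527 = 536$)
$F{\left(n \right)} = - 56 n^{2}$ ($F{\left(n \right)} = - 28 \cdot 2 n n = - 28 \cdot 2 n^{2} = - 56 n^{2}$)
$\frac{3481106 - 3222630}{-2671675 + F{\left(a \right)}} = \frac{3481106 - 3222630}{-2671675 - 56 \cdot 536^{2}} = \frac{258476}{-2671675 - 16088576} = \frac{258476}{-18760251} = 258476 \left(- \frac{1}{18760251}\right) = - \frac{258476}{18760251}$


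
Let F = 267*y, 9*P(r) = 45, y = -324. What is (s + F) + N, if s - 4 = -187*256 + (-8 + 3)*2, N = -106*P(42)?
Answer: -134916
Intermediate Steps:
P(r) = 5 (P(r) = (1/9)*45 = 5)
F = -86508 (F = 267*(-324) = -86508)
N = -530 (N = -106*5 = -530)
s = -47878 (s = 4 + (-187*256 + (-8 + 3)*2) = 4 + (-47872 - 5*2) = 4 + (-47872 - 10) = 4 - 47882 = -47878)
(s + F) + N = (-47878 - 86508) - 530 = -134386 - 530 = -134916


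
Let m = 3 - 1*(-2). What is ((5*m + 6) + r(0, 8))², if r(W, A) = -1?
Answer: 900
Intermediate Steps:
m = 5 (m = 3 + 2 = 5)
((5*m + 6) + r(0, 8))² = ((5*5 + 6) - 1)² = ((25 + 6) - 1)² = (31 - 1)² = 30² = 900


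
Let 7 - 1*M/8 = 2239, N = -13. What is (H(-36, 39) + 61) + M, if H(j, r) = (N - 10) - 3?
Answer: -17821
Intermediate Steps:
M = -17856 (M = 56 - 8*2239 = 56 - 17912 = -17856)
H(j, r) = -26 (H(j, r) = (-13 - 10) - 3 = -23 - 3 = -26)
(H(-36, 39) + 61) + M = (-26 + 61) - 17856 = 35 - 17856 = -17821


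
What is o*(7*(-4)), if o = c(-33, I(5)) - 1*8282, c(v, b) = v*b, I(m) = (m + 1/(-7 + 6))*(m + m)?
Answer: 268856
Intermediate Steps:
I(m) = 2*m*(-1 + m) (I(m) = (m + 1/(-1))*(2*m) = (m - 1)*(2*m) = (-1 + m)*(2*m) = 2*m*(-1 + m))
c(v, b) = b*v
o = -9602 (o = (2*5*(-1 + 5))*(-33) - 1*8282 = (2*5*4)*(-33) - 8282 = 40*(-33) - 8282 = -1320 - 8282 = -9602)
o*(7*(-4)) = -67214*(-4) = -9602*(-28) = 268856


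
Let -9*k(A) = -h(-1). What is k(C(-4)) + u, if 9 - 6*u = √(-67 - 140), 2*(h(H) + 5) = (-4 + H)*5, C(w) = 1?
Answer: -4/9 - I*√23/2 ≈ -0.44444 - 2.3979*I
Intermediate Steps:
h(H) = -15 + 5*H/2 (h(H) = -5 + ((-4 + H)*5)/2 = -5 + (-20 + 5*H)/2 = -5 + (-10 + 5*H/2) = -15 + 5*H/2)
k(A) = -35/18 (k(A) = -(-1)*(-15 + (5/2)*(-1))/9 = -(-1)*(-15 - 5/2)/9 = -(-1)*(-35)/(9*2) = -⅑*35/2 = -35/18)
u = 3/2 - I*√23/2 (u = 3/2 - √(-67 - 140)/6 = 3/2 - I*√23/2 ≈ 1.5 - 2.3979*I)
k(C(-4)) + u = -35/18 + (3/2 - I*√23/2) = -4/9 - I*√23/2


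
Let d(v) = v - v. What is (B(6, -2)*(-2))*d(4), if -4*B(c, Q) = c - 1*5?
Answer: 0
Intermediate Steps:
d(v) = 0
B(c, Q) = 5/4 - c/4 (B(c, Q) = -(c - 1*5)/4 = -(c - 5)/4 = -(-5 + c)/4 = 5/4 - c/4)
(B(6, -2)*(-2))*d(4) = ((5/4 - ¼*6)*(-2))*0 = ((5/4 - 3/2)*(-2))*0 = -¼*(-2)*0 = (½)*0 = 0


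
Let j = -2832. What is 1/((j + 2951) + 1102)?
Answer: 1/1221 ≈ 0.00081900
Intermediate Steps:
1/((j + 2951) + 1102) = 1/((-2832 + 2951) + 1102) = 1/(119 + 1102) = 1/1221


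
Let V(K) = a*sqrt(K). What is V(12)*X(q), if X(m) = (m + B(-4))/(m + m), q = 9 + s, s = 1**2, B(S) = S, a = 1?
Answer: 3*sqrt(3)/5 ≈ 1.0392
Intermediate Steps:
s = 1
V(K) = sqrt(K) (V(K) = 1*sqrt(K) = sqrt(K))
q = 10 (q = 9 + 1 = 10)
X(m) = (-4 + m)/(2*m) (X(m) = (m - 4)/(m + m) = (-4 + m)/((2*m)) = (-4 + m)*(1/(2*m)) = (-4 + m)/(2*m))
V(12)*X(q) = sqrt(12)*((1/2)*(-4 + 10)/10) = (2*sqrt(3))*((1/2)*(1/10)*6) = (2*sqrt(3))*(3/10) = 3*sqrt(3)/5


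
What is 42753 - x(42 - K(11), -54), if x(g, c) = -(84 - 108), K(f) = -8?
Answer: 42729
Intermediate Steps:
x(g, c) = 24 (x(g, c) = -1*(-24) = 24)
42753 - x(42 - K(11), -54) = 42753 - 1*24 = 42753 - 24 = 42729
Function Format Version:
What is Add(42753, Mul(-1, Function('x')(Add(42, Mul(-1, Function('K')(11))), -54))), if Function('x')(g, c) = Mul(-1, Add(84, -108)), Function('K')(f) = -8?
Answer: 42729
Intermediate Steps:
Function('x')(g, c) = 24 (Function('x')(g, c) = Mul(-1, -24) = 24)
Add(42753, Mul(-1, Function('x')(Add(42, Mul(-1, Function('K')(11))), -54))) = Add(42753, Mul(-1, 24)) = Add(42753, -24) = 42729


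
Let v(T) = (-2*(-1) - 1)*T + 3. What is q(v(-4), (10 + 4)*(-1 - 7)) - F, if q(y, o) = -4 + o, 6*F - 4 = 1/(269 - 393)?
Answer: -28933/248 ≈ -116.67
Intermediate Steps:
F = 165/248 (F = ⅔ + 1/(6*(269 - 393)) = ⅔ + (⅙)/(-124) = ⅔ + (⅙)*(-1/124) = ⅔ - 1/744 = 165/248 ≈ 0.66532)
v(T) = 3 + T (v(T) = (2 - 1)*T + 3 = 1*T + 3 = T + 3 = 3 + T)
q(v(-4), (10 + 4)*(-1 - 7)) - F = (-4 + (10 + 4)*(-1 - 7)) - 1*165/248 = (-4 + 14*(-8)) - 165/248 = (-4 - 112) - 165/248 = -116 - 165/248 = -28933/248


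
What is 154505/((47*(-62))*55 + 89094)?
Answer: -154505/71176 ≈ -2.1707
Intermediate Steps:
154505/((47*(-62))*55 + 89094) = 154505/(-2914*55 + 89094) = 154505/(-160270 + 89094) = 154505/(-71176) = 154505*(-1/71176) = -154505/71176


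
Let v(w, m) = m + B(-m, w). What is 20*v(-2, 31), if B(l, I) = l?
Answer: 0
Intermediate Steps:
v(w, m) = 0 (v(w, m) = m - m = 0)
20*v(-2, 31) = 20*0 = 0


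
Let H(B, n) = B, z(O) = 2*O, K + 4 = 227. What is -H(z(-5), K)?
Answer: 10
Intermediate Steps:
K = 223 (K = -4 + 227 = 223)
-H(z(-5), K) = -2*(-5) = -1*(-10) = 10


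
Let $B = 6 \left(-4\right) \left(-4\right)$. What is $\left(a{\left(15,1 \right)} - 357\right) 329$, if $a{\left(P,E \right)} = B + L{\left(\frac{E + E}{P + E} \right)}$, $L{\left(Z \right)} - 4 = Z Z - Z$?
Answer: $- \frac{5413695}{64} \approx -84589.0$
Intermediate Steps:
$B = 96$ ($B = \left(-24\right) \left(-4\right) = 96$)
$L{\left(Z \right)} = 4 + Z^{2} - Z$ ($L{\left(Z \right)} = 4 - \left(Z - Z Z\right) = 4 + \left(Z^{2} - Z\right) = 4 + Z^{2} - Z$)
$a{\left(P,E \right)} = 100 - \frac{2 E}{E + P} + \frac{4 E^{2}}{\left(E + P\right)^{2}}$ ($a{\left(P,E \right)} = 96 + \left(4 + \left(\frac{E + E}{P + E}\right)^{2} - \frac{E + E}{P + E}\right) = 96 + \left(4 + \left(\frac{2 E}{E + P}\right)^{2} - \frac{2 E}{E + P}\right) = 96 + \left(4 + \frac{4 E^{2}}{\left(E + P\right)^{2}} - \frac{2 E}{E + P}\right) = 96 + \left(4 - \frac{2 E}{E + P} + \frac{4 E^{2}}{\left(E + P\right)^{2}}\right) = 100 - \frac{2 E}{E + P} + \frac{4 E^{2}}{\left(E + P\right)^{2}}$)
$\left(a{\left(15,1 \right)} - 357\right) 329 = \left(\left(100 + \frac{2 \cdot 1^{2}}{\left(1 + 15\right)^{2}} - 2 \cdot 15 \frac{1}{\left(1 + 15\right)^{2}}\right) - 357\right) 329 = \left(\left(100 + 2 \cdot 1 \cdot \frac{1}{256} - 2 \cdot 15 \cdot \frac{1}{256}\right) - 357\right) 329 = \left(\left(100 + \frac{1}{128} - \frac{15}{128}\right) - 357\right) 329 = \left(\frac{6393}{64} - 357\right) 329 = \left(- \frac{16455}{64}\right) 329 = - \frac{5413695}{64}$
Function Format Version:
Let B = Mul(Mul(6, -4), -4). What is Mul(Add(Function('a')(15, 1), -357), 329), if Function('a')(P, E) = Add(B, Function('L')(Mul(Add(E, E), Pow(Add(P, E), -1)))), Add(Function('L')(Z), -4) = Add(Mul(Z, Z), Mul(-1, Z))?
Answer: Rational(-5413695, 64) ≈ -84589.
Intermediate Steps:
B = 96 (B = Mul(-24, -4) = 96)
Function('L')(Z) = Add(4, Pow(Z, 2), Mul(-1, Z)) (Function('L')(Z) = Add(4, Add(Mul(Z, Z), Mul(-1, Z))) = Add(4, Add(Pow(Z, 2), Mul(-1, Z))) = Add(4, Pow(Z, 2), Mul(-1, Z)))
Function('a')(P, E) = Add(100, Mul(-2, E, Pow(Add(E, P), -1)), Mul(4, Pow(E, 2), Pow(Add(E, P), -2))) (Function('a')(P, E) = Add(96, Add(4, Pow(Mul(Add(E, E), Pow(Add(P, E), -1)), 2), Mul(-1, Mul(Add(E, E), Pow(Add(P, E), -1))))) = Add(96, Add(4, Pow(Mul(Mul(2, E), Pow(Add(E, P), -1)), 2), Mul(-1, Mul(Mul(2, E), Pow(Add(E, P), -1))))) = Add(96, Add(4, Pow(Mul(2, E, Pow(Add(E, P), -1)), 2), Mul(-1, Mul(2, E, Pow(Add(E, P), -1))))) = Add(96, Add(4, Mul(4, Pow(E, 2), Pow(Add(E, P), -2)), Mul(-2, E, Pow(Add(E, P), -1)))) = Add(96, Add(4, Mul(-2, E, Pow(Add(E, P), -1)), Mul(4, Pow(E, 2), Pow(Add(E, P), -2)))) = Add(100, Mul(-2, E, Pow(Add(E, P), -1)), Mul(4, Pow(E, 2), Pow(Add(E, P), -2))))
Mul(Add(Function('a')(15, 1), -357), 329) = Mul(Add(Add(100, Mul(2, Pow(1, 2), Pow(Add(1, 15), -2)), Mul(-2, 1, 15, Pow(Add(1, 15), -2))), -357), 329) = Mul(Add(Add(100, Mul(2, 1, Pow(16, -2)), Mul(-2, 1, 15, Pow(16, -2))), -357), 329) = Mul(Add(Add(100, Mul(2, 1, Rational(1, 256)), Mul(-2, 1, 15, Rational(1, 256))), -357), 329) = Mul(Add(Add(100, Rational(1, 128), Rational(-15, 128)), -357), 329) = Mul(Add(Rational(6393, 64), -357), 329) = Mul(Rational(-16455, 64), 329) = Rational(-5413695, 64)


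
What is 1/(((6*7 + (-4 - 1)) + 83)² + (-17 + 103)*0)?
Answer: 1/14400 ≈ 6.9444e-5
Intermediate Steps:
1/(((6*7 + (-4 - 1)) + 83)² + (-17 + 103)*0) = 1/(((42 - 5) + 83)² + 86*0) = 1/((37 + 83)² + 0) = 1/(120² + 0) = 1/(14400 + 0) = 1/14400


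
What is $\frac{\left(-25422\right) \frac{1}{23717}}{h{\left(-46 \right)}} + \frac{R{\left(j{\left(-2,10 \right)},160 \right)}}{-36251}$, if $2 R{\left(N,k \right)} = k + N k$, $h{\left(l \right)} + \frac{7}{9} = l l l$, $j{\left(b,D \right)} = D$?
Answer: $- \frac{18275313803462}{753180763805977} \approx -0.024264$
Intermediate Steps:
$h{\left(l \right)} = - \frac{7}{9} + l^{3}$ ($h{\left(l \right)} = - \frac{7}{9} + l l l = - \frac{7}{9} + l^{2} l = - \frac{7}{9} + l^{3}$)
$R{\left(N,k \right)} = \frac{k}{2} + \frac{N k}{2}$ ($R{\left(N,k \right)} = \frac{k + N k}{2} = \frac{k}{2} + \frac{N k}{2}$)
$\frac{\left(-25422\right) \frac{1}{23717}}{h{\left(-46 \right)}} + \frac{R{\left(j{\left(-2,10 \right)},160 \right)}}{-36251} = \frac{\left(-25422\right) \frac{1}{23717}}{- \frac{7}{9} + \left(-46\right)^{3}} + \frac{\frac{1}{2} \cdot 160 \left(1 + 10\right)}{-36251} = \frac{\left(-25422\right) \frac{1}{23717}}{- \frac{7}{9} - 97336} + \frac{1}{2} \cdot 160 \cdot 11 \left(- \frac{1}{36251}\right) = - \frac{25422}{23717 \left(- \frac{876031}{9}\right)} + 880 \left(- \frac{1}{36251}\right) = \left(- \frac{25422}{23717}\right) \left(- \frac{9}{876031}\right) - \frac{880}{36251} = \frac{228798}{20776827227} - \frac{880}{36251} = - \frac{18275313803462}{753180763805977}$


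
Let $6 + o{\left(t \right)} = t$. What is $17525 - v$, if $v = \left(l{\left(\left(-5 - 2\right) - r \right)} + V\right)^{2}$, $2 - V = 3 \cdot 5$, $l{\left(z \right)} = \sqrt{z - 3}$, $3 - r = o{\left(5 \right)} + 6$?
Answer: $17364 + 52 i \sqrt{2} \approx 17364.0 + 73.539 i$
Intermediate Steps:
$o{\left(t \right)} = -6 + t$
$r = -2$ ($r = 3 - \left(\left(-6 + 5\right) + 6\right) = 3 - \left(-1 + 6\right) = 3 - 5 = -2$)
$l{\left(z \right)} = \sqrt{-3 + z}$
$V = -13$ ($V = 2 - 3 \cdot 5 = 2 - 15 = -13$)
$v = \left(-13 + 2 i \sqrt{2}\right)^{2}$ ($v = \left(\sqrt{-3 - 5} - 13\right)^{2} = \left(\sqrt{-8} - 13\right)^{2} = \left(2 i \sqrt{2} - 13\right)^{2} = \left(-13 + 2 i \sqrt{2}\right)^{2} \approx 161.0 - 73.539 i$)
$17525 - v = 17525 - \left(161 - 52 i \sqrt{2}\right) = 17364 + 52 i \sqrt{2}$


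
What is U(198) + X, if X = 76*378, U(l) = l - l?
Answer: 28728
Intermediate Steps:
U(l) = 0
X = 28728
U(198) + X = 0 + 28728 = 28728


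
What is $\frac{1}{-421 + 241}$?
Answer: $- \frac{1}{180} \approx -0.0055556$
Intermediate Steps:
$\frac{1}{-421 + 241} = \frac{1}{-180} = - \frac{1}{180}$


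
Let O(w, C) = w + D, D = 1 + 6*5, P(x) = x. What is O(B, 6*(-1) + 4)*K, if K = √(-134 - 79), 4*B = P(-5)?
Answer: 119*I*√213/4 ≈ 434.19*I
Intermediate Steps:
B = -5/4 (B = (¼)*(-5) = -5/4 ≈ -1.2500)
K = I*√213 (K = √(-213) = I*√213 ≈ 14.595*I)
D = 31 (D = 1 + 30 = 31)
O(w, C) = 31 + w (O(w, C) = w + 31 = 31 + w)
O(B, 6*(-1) + 4)*K = (31 - 5/4)*(I*√213) = 119*(I*√213)/4 = 119*I*√213/4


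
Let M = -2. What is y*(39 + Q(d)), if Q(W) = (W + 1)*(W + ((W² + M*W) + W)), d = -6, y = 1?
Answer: -141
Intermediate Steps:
Q(W) = W²*(1 + W) (Q(W) = (W + 1)*(W + ((W² - 2*W) + W)) = (1 + W)*(W + (W² - W)) = (1 + W)*W² = W²*(1 + W))
y*(39 + Q(d)) = 1*(39 + (-6)²*(1 - 6)) = 1*(39 + 36*(-5)) = 1*(39 - 180) = 1*(-141) = -141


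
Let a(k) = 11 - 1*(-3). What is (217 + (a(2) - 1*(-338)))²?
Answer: 323761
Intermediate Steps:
a(k) = 14 (a(k) = 11 + 3 = 14)
(217 + (a(2) - 1*(-338)))² = (217 + (14 - 1*(-338)))² = (217 + (14 + 338))² = (217 + 352)² = 569² = 323761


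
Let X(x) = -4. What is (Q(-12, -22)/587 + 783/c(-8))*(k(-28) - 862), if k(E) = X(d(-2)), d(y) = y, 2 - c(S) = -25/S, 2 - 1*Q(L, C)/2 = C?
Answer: 353764464/587 ≈ 6.0267e+5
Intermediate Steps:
Q(L, C) = 4 - 2*C
c(S) = 2 + 25/S (c(S) = 2 - (-25)/S = 2 + 25/S)
k(E) = -4
(Q(-12, -22)/587 + 783/c(-8))*(k(-28) - 862) = ((4 - 2*(-22))/587 + 783/(2 + 25/(-8)))*(-4 - 862) = ((4 + 44)*(1/587) + 783/(2 + 25*(-⅛)))*(-866) = (48*(1/587) + 783/(2 - 25/8))*(-866) = (48/587 + 783/(-9/8))*(-866) = (48/587 + 783*(-8/9))*(-866) = (48/587 - 696)*(-866) = -408504/587*(-866) = 353764464/587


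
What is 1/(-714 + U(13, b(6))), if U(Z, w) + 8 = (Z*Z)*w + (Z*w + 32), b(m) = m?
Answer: 1/402 ≈ 0.0024876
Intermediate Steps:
U(Z, w) = 24 + Z*w + w*Z**2 (U(Z, w) = -8 + ((Z*Z)*w + (Z*w + 32)) = -8 + (Z**2*w + (32 + Z*w)) = -8 + (w*Z**2 + (32 + Z*w)) = -8 + (32 + Z*w + w*Z**2) = 24 + Z*w + w*Z**2)
1/(-714 + U(13, b(6))) = 1/(-714 + (24 + 13*6 + 6*13**2)) = 1/(-714 + (24 + 78 + 6*169)) = 1/(-714 + (24 + 78 + 1014)) = 1/(-714 + 1116) = 1/402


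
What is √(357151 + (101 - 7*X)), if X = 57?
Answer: √356853 ≈ 597.37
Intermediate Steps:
√(357151 + (101 - 7*X)) = √(357151 + (101 - 7*57)) = √(357151 + (101 - 399)) = √(357151 - 298) = √356853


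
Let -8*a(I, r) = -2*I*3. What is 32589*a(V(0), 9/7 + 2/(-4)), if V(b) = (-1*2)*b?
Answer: 0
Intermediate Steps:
V(b) = -2*b
a(I, r) = 3*I/4 (a(I, r) = -(-2*I)*3/8 = -(-3)*I/4 = 3*I/4)
32589*a(V(0), 9/7 + 2/(-4)) = 32589*(3*(-2*0)/4) = 32589*((¾)*0) = 32589*0 = 0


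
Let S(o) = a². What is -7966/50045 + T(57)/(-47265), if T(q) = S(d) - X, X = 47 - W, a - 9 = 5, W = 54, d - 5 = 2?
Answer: -15466885/94615077 ≈ -0.16347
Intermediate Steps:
d = 7 (d = 5 + 2 = 7)
a = 14 (a = 9 + 5 = 14)
S(o) = 196 (S(o) = 14² = 196)
X = -7 (X = 47 - 1*54 = 47 - 54 = -7)
T(q) = 203 (T(q) = 196 - 1*(-7) = 196 + 7 = 203)
-7966/50045 + T(57)/(-47265) = -7966/50045 + 203/(-47265) = -7966*1/50045 + 203*(-1/47265) = -7966/50045 - 203/47265 = -15466885/94615077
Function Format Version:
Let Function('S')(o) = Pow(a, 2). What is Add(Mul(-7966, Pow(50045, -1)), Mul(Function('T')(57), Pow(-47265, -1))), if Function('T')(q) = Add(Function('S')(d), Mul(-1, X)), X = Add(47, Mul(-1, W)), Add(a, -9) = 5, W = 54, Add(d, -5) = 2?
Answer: Rational(-15466885, 94615077) ≈ -0.16347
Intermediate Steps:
d = 7 (d = Add(5, 2) = 7)
a = 14 (a = Add(9, 5) = 14)
Function('S')(o) = 196 (Function('S')(o) = Pow(14, 2) = 196)
X = -7 (X = Add(47, Mul(-1, 54)) = Add(47, -54) = -7)
Function('T')(q) = 203 (Function('T')(q) = Add(196, Mul(-1, -7)) = Add(196, 7) = 203)
Add(Mul(-7966, Pow(50045, -1)), Mul(Function('T')(57), Pow(-47265, -1))) = Add(Mul(-7966, Pow(50045, -1)), Mul(203, Pow(-47265, -1))) = Add(Mul(-7966, Rational(1, 50045)), Mul(203, Rational(-1, 47265))) = Add(Rational(-7966, 50045), Rational(-203, 47265)) = Rational(-15466885, 94615077)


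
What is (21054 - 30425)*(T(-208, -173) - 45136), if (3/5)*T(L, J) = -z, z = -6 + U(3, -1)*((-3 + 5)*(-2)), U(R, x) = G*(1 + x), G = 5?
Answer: 422875746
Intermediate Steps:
U(R, x) = 5 + 5*x (U(R, x) = 5*(1 + x) = 5 + 5*x)
z = -6 (z = -6 + (5 + 5*(-1))*((-3 + 5)*(-2)) = -6 + (5 - 5)*(2*(-2)) = -6 + 0*(-4) = -6 + 0 = -6)
T(L, J) = 10 (T(L, J) = 5*(-1*(-6))/3 = (5/3)*6 = 10)
(21054 - 30425)*(T(-208, -173) - 45136) = (21054 - 30425)*(10 - 45136) = -9371*(-45126) = 422875746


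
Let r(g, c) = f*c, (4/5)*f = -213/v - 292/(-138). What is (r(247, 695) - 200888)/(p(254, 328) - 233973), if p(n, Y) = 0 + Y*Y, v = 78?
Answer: 1445405213/906967464 ≈ 1.5937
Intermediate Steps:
p(n, Y) = Y² (p(n, Y) = 0 + Y² = Y²)
f = -5515/7176 (f = 5*(-213/78 - 292/(-138))/4 = 5*(-213*1/78 - 292*(-1/138))/4 = 5*(-71/26 + 146/69)/4 = (5/4)*(-1103/1794) = -5515/7176 ≈ -0.76853)
r(g, c) = -5515*c/7176
(r(247, 695) - 200888)/(p(254, 328) - 233973) = (-5515/7176*695 - 200888)/(328² - 233973) = (-3832925/7176 - 200888)/(107584 - 233973) = -1445405213/7176/(-126389) = -1445405213/7176*(-1/126389) = 1445405213/906967464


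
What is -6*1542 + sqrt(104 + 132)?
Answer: -9252 + 2*sqrt(59) ≈ -9236.6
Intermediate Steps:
-6*1542 + sqrt(104 + 132) = -9252 + sqrt(236) = -9252 + 2*sqrt(59)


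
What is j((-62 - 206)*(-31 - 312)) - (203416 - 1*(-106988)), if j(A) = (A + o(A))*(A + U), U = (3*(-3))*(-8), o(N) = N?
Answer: 16912970204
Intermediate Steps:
U = 72 (U = -9*(-8) = 72)
j(A) = 2*A*(72 + A) (j(A) = (A + A)*(A + 72) = (2*A)*(72 + A) = 2*A*(72 + A))
j((-62 - 206)*(-31 - 312)) - (203416 - 1*(-106988)) = 2*((-62 - 206)*(-31 - 312))*(72 + (-62 - 206)*(-31 - 312)) - (203416 - 1*(-106988)) = 2*(-268*(-343))*(72 - 268*(-343)) - (203416 + 106988) = 2*91924*(72 + 91924) - 1*310404 = 2*91924*91996 - 310404 = 16913280608 - 310404 = 16912970204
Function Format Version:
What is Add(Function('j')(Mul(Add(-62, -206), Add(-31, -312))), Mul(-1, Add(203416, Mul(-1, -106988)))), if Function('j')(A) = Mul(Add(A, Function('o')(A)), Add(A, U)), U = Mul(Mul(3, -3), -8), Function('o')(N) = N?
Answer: 16912970204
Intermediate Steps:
U = 72 (U = Mul(-9, -8) = 72)
Function('j')(A) = Mul(2, A, Add(72, A)) (Function('j')(A) = Mul(Add(A, A), Add(A, 72)) = Mul(Mul(2, A), Add(72, A)) = Mul(2, A, Add(72, A)))
Add(Function('j')(Mul(Add(-62, -206), Add(-31, -312))), Mul(-1, Add(203416, Mul(-1, -106988)))) = Add(Mul(2, Mul(Add(-62, -206), Add(-31, -312)), Add(72, Mul(Add(-62, -206), Add(-31, -312)))), Mul(-1, Add(203416, Mul(-1, -106988)))) = Add(Mul(2, Mul(-268, -343), Add(72, Mul(-268, -343))), Mul(-1, Add(203416, 106988))) = Add(Mul(2, 91924, Add(72, 91924)), Mul(-1, 310404)) = Add(Mul(2, 91924, 91996), -310404) = Add(16913280608, -310404) = 16912970204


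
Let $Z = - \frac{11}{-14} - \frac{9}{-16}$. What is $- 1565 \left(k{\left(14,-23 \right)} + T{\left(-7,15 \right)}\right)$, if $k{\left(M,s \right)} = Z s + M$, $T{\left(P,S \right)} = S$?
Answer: $\frac{352125}{112} \approx 3144.0$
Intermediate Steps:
$Z = \frac{151}{112}$ ($Z = \left(-11\right) \left(- \frac{1}{14}\right) - - \frac{9}{16} = \frac{11}{14} + \frac{9}{16} = \frac{151}{112} \approx 1.3482$)
$k{\left(M,s \right)} = M + \frac{151 s}{112}$ ($k{\left(M,s \right)} = \frac{151 s}{112} + M = M + \frac{151 s}{112}$)
$- 1565 \left(k{\left(14,-23 \right)} + T{\left(-7,15 \right)}\right) = - 1565 \left(\left(14 + \frac{151}{112} \left(-23\right)\right) + 15\right) = - 1565 \left(\left(14 - \frac{3473}{112}\right) + 15\right) = - 1565 \left(- \frac{1905}{112} + 15\right) = \left(-1565\right) \left(- \frac{225}{112}\right) = \frac{352125}{112}$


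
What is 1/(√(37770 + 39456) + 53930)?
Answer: 26965/1454183837 - √77226/2908367674 ≈ 1.8447e-5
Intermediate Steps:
1/(√(37770 + 39456) + 53930) = 1/(√77226 + 53930) = 1/(53930 + √77226)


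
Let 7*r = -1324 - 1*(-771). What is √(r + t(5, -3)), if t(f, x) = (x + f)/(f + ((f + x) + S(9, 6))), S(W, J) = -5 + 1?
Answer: I*√705/3 ≈ 8.8506*I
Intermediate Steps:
r = -79 (r = (-1324 - 1*(-771))/7 = (-1324 + 771)/7 = (⅐)*(-553) = -79)
S(W, J) = -4
t(f, x) = (f + x)/(-4 + x + 2*f) (t(f, x) = (x + f)/(f + ((f + x) - 4)) = (f + x)/(f + (-4 + f + x)) = (f + x)/(-4 + x + 2*f))
√(r + t(5, -3)) = √(-79 + (5 - 3)/(-4 - 3 + 2*5)) = √(-79 + 2/(-4 - 3 + 10)) = √(-79 + 2/3) = √(-79 + (⅓)*2) = √(-79 + ⅔) = √(-235/3) = I*√705/3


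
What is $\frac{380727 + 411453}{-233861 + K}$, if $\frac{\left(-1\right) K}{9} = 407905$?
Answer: $- \frac{396090}{1952503} \approx -0.20286$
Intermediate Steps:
$K = -3671145$ ($K = \left(-9\right) 407905 = -3671145$)
$\frac{380727 + 411453}{-233861 + K} = \frac{380727 + 411453}{-233861 - 3671145} = \frac{792180}{-3905006} = 792180 \left(- \frac{1}{3905006}\right) = - \frac{396090}{1952503}$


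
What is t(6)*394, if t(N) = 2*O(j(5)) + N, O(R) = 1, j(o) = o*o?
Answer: 3152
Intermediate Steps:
j(o) = o**2
t(N) = 2 + N (t(N) = 2*1 + N = 2 + N)
t(6)*394 = (2 + 6)*394 = 8*394 = 3152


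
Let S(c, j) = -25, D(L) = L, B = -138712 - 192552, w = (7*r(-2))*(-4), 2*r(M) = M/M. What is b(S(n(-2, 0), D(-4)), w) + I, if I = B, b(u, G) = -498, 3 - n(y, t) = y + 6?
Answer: -331762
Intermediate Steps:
n(y, t) = -3 - y (n(y, t) = 3 - (y + 6) = 3 - (6 + y) = 3 + (-6 - y) = -3 - y)
r(M) = 1/2 (r(M) = (M/M)/2 = (1/2)*1 = 1/2)
w = -14 (w = (7*(1/2))*(-4) = (7/2)*(-4) = -14)
B = -331264
I = -331264
b(S(n(-2, 0), D(-4)), w) + I = -498 - 331264 = -331762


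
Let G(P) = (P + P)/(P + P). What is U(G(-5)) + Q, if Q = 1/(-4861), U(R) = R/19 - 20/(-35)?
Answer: 403330/646513 ≈ 0.62385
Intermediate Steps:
G(P) = 1 (G(P) = (2*P)/((2*P)) = (2*P)*(1/(2*P)) = 1)
U(R) = 4/7 + R/19 (U(R) = R*(1/19) - 20*(-1/35) = R/19 + 4/7 = 4/7 + R/19)
Q = -1/4861 ≈ -0.00020572
U(G(-5)) + Q = (4/7 + (1/19)*1) - 1/4861 = (4/7 + 1/19) - 1/4861 = 83/133 - 1/4861 = 403330/646513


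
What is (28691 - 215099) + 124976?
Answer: -61432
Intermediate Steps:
(28691 - 215099) + 124976 = -186408 + 124976 = -61432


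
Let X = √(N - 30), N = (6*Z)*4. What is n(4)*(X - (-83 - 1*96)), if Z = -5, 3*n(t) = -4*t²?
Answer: -11456/3 - 320*I*√6/3 ≈ -3818.7 - 261.28*I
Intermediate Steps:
n(t) = -4*t²/3 (n(t) = (-4*t²)/3 = -4*t²/3)
N = -120 (N = (6*(-5))*4 = -30*4 = -120)
X = 5*I*√6 (X = √(-120 - 30) = √(-150) = 5*I*√6 ≈ 12.247*I)
n(4)*(X - (-83 - 1*96)) = (-4/3*4²)*(5*I*√6 - (-83 - 1*96)) = (-4/3*16)*(5*I*√6 - (-83 - 96)) = -64*(5*I*√6 - 1*(-179))/3 = -64*(5*I*√6 + 179)/3 = -64*(179 + 5*I*√6)/3 = -11456/3 - 320*I*√6/3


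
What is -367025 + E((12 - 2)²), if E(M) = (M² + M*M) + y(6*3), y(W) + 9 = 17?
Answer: -347017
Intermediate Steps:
y(W) = 8 (y(W) = -9 + 17 = 8)
E(M) = 8 + 2*M² (E(M) = (M² + M*M) + 8 = (M² + M²) + 8 = 2*M² + 8 = 8 + 2*M²)
-367025 + E((12 - 2)²) = -367025 + (8 + 2*((12 - 2)²)²) = -367025 + (8 + 2*(10²)²) = -367025 + (8 + 2*100²) = -367025 + (8 + 2*10000) = -367025 + (8 + 20000) = -367025 + 20008 = -347017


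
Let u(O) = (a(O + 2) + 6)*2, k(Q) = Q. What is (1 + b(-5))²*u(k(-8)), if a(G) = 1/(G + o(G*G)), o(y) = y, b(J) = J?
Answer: 2896/15 ≈ 193.07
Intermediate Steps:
a(G) = 1/(G + G²) (a(G) = 1/(G + G*G) = 1/(G + G²))
u(O) = 12 + 2/((2 + O)*(3 + O)) (u(O) = (1/((O + 2)*(1 + (O + 2))) + 6)*2 = (1/((2 + O)*(1 + (2 + O))) + 6)*2 = (1/((2 + O)*(3 + O)) + 6)*2 = (6 + 1/((2 + O)*(3 + O)))*2 = 12 + 2/((2 + O)*(3 + O)))
(1 + b(-5))²*u(k(-8)) = (1 - 5)²*(2*(37 + 6*(-8)² + 30*(-8))/(6 + (-8)² + 5*(-8))) = (-4)²*(2*(37 + 6*64 - 240)/(6 + 64 - 40)) = 16*(2*(37 + 384 - 240)/30) = 16*(2*(1/30)*181) = 16*(181/15) = 2896/15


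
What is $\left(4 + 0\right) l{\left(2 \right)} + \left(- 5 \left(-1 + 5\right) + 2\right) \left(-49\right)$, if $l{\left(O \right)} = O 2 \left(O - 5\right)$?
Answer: $834$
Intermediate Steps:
$l{\left(O \right)} = 2 O \left(-5 + O\right)$
$\left(4 + 0\right) l{\left(2 \right)} + \left(- 5 \left(-1 + 5\right) + 2\right) \left(-49\right) = \left(4 + 0\right) 2 \cdot 2 \left(-5 + 2\right) + \left(- 5 \left(-1 + 5\right) + 2\right) \left(-49\right) = 4 \cdot 2 \cdot 2 \left(-3\right) + \left(\left(-5\right) 4 + 2\right) \left(-49\right) = 4 \left(-12\right) + \left(-20 + 2\right) \left(-49\right) = -48 - -882 = -48 + 882 = 834$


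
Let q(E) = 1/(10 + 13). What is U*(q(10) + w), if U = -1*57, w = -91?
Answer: 119244/23 ≈ 5184.5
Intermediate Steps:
q(E) = 1/23
U = -57
U*(q(10) + w) = -57*(1/23 - 91) = -57*(-2092/23) = 119244/23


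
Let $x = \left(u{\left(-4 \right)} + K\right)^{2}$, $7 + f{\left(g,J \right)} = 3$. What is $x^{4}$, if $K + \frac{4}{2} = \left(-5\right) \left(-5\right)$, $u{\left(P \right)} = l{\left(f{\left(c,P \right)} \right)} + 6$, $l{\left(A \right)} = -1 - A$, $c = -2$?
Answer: $1099511627776$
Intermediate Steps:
$f{\left(g,J \right)} = -4$ ($f{\left(g,J \right)} = -7 + 3 = -4$)
$u{\left(P \right)} = 9$ ($u{\left(P \right)} = \left(-1 - -4\right) + 6 = \left(-1 + 4\right) + 6 = 3 + 6 = 9$)
$K = 23$ ($K = -2 - -25 = -2 + 25 = 23$)
$x = 1024$ ($x = \left(9 + 23\right)^{2} = 32^{2} = 1024$)
$x^{4} = 1024^{4} = 1099511627776$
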